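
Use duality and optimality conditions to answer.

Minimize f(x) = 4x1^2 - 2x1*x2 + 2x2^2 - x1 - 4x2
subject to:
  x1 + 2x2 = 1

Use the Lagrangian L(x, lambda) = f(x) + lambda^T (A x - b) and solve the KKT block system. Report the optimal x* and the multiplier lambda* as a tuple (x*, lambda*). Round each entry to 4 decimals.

Form the Lagrangian:
  L(x, lambda) = (1/2) x^T Q x + c^T x + lambda^T (A x - b)
Stationarity (grad_x L = 0): Q x + c + A^T lambda = 0.
Primal feasibility: A x = b.

This gives the KKT block system:
  [ Q   A^T ] [ x     ]   [-c ]
  [ A    0  ] [ lambda ] = [ b ]

Solving the linear system:
  x*      = (0.0909, 0.4545)
  lambda* = (1.1818)
  f(x*)   = -1.5455

x* = (0.0909, 0.4545), lambda* = (1.1818)


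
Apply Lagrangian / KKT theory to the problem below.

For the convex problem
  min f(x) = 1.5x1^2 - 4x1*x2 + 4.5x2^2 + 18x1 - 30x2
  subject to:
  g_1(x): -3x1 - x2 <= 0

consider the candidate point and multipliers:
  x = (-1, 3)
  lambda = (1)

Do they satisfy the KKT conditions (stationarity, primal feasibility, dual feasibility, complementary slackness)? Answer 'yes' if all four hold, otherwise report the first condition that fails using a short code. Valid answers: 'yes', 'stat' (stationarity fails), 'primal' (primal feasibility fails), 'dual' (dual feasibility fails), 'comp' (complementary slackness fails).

Gradient of f: grad f(x) = Q x + c = (3, 1)
Constraint values g_i(x) = a_i^T x - b_i:
  g_1((-1, 3)) = 0
Stationarity residual: grad f(x) + sum_i lambda_i a_i = (0, 0)
  -> stationarity OK
Primal feasibility (all g_i <= 0): OK
Dual feasibility (all lambda_i >= 0): OK
Complementary slackness (lambda_i * g_i(x) = 0 for all i): OK

Verdict: yes, KKT holds.

yes


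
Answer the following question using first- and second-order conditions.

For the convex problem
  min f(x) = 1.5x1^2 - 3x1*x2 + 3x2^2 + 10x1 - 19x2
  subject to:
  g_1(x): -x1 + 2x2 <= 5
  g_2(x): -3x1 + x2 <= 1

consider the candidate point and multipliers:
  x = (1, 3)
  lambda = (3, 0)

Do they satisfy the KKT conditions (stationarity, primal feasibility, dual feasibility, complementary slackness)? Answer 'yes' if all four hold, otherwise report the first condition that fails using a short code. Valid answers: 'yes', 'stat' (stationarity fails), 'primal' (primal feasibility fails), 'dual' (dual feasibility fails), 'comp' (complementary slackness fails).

Gradient of f: grad f(x) = Q x + c = (4, -4)
Constraint values g_i(x) = a_i^T x - b_i:
  g_1((1, 3)) = 0
  g_2((1, 3)) = -1
Stationarity residual: grad f(x) + sum_i lambda_i a_i = (1, 2)
  -> stationarity FAILS
Primal feasibility (all g_i <= 0): OK
Dual feasibility (all lambda_i >= 0): OK
Complementary slackness (lambda_i * g_i(x) = 0 for all i): OK

Verdict: the first failing condition is stationarity -> stat.

stat


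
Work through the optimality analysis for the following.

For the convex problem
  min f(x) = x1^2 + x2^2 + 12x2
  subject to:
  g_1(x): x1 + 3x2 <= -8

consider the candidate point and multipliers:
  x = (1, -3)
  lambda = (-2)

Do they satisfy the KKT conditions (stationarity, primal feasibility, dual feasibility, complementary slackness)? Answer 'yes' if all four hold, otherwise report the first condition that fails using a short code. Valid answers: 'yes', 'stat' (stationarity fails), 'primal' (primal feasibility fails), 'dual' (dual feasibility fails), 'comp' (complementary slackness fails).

Gradient of f: grad f(x) = Q x + c = (2, 6)
Constraint values g_i(x) = a_i^T x - b_i:
  g_1((1, -3)) = 0
Stationarity residual: grad f(x) + sum_i lambda_i a_i = (0, 0)
  -> stationarity OK
Primal feasibility (all g_i <= 0): OK
Dual feasibility (all lambda_i >= 0): FAILS
Complementary slackness (lambda_i * g_i(x) = 0 for all i): OK

Verdict: the first failing condition is dual_feasibility -> dual.

dual


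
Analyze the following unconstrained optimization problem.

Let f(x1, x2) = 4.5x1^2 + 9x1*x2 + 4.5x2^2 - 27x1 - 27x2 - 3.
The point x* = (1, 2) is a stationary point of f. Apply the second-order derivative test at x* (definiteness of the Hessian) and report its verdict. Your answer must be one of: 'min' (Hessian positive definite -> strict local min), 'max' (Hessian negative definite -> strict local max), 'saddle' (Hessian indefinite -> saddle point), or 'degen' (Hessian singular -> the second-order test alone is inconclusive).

Compute the Hessian H = grad^2 f:
  H = [[9, 9], [9, 9]]
Verify stationarity: grad f(x*) = H x* + g = (0, 0).
Eigenvalues of H: 0, 18.
H has a zero eigenvalue (singular; positive semidefinite but not definite), so H is neither positive definite, negative definite, nor indefinite. The second-order test alone is inconclusive -> degen.
(Indeed, f is constant along the null direction of H through x*, so x* is not a strict local extremum.)

degen


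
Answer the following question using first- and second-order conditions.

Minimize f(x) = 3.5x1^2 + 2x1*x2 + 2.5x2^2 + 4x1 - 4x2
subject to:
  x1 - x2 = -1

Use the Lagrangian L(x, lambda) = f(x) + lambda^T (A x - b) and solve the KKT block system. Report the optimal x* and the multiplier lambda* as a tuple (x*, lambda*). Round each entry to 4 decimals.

Form the Lagrangian:
  L(x, lambda) = (1/2) x^T Q x + c^T x + lambda^T (A x - b)
Stationarity (grad_x L = 0): Q x + c + A^T lambda = 0.
Primal feasibility: A x = b.

This gives the KKT block system:
  [ Q   A^T ] [ x     ]   [-c ]
  [ A    0  ] [ lambda ] = [ b ]

Solving the linear system:
  x*      = (-0.4375, 0.5625)
  lambda* = (-2.0625)
  f(x*)   = -3.0312

x* = (-0.4375, 0.5625), lambda* = (-2.0625)


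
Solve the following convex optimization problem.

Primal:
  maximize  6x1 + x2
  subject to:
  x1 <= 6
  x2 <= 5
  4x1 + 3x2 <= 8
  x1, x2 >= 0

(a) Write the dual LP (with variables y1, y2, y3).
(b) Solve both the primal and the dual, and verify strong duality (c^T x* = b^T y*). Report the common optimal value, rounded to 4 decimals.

The standard primal-dual pair for 'max c^T x s.t. A x <= b, x >= 0' is:
  Dual:  min b^T y  s.t.  A^T y >= c,  y >= 0.

So the dual LP is:
  minimize  6y1 + 5y2 + 8y3
  subject to:
    y1 + 4y3 >= 6
    y2 + 3y3 >= 1
    y1, y2, y3 >= 0

Solving the primal: x* = (2, 0).
  primal value c^T x* = 12.
Solving the dual: y* = (0, 0, 1.5).
  dual value b^T y* = 12.
Strong duality: c^T x* = b^T y*. Confirmed.

12


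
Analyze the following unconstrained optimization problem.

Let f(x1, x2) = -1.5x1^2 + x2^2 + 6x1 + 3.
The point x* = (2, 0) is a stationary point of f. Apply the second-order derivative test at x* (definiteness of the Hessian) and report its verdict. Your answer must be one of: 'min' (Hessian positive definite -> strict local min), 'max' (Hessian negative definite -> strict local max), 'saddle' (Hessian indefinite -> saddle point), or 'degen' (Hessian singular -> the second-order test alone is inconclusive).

Compute the Hessian H = grad^2 f:
  H = [[-3, 0], [0, 2]]
Verify stationarity: grad f(x*) = H x* + g = (0, 0).
Eigenvalues of H: -3, 2.
Eigenvalues have mixed signs, so H is indefinite -> x* is a saddle point.

saddle


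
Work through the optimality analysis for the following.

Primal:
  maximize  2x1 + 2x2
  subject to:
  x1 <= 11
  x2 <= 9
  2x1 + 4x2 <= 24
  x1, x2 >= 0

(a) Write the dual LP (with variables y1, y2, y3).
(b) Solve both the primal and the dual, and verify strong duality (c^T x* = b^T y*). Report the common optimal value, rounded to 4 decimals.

The standard primal-dual pair for 'max c^T x s.t. A x <= b, x >= 0' is:
  Dual:  min b^T y  s.t.  A^T y >= c,  y >= 0.

So the dual LP is:
  minimize  11y1 + 9y2 + 24y3
  subject to:
    y1 + 2y3 >= 2
    y2 + 4y3 >= 2
    y1, y2, y3 >= 0

Solving the primal: x* = (11, 0.5).
  primal value c^T x* = 23.
Solving the dual: y* = (1, 0, 0.5).
  dual value b^T y* = 23.
Strong duality: c^T x* = b^T y*. Confirmed.

23


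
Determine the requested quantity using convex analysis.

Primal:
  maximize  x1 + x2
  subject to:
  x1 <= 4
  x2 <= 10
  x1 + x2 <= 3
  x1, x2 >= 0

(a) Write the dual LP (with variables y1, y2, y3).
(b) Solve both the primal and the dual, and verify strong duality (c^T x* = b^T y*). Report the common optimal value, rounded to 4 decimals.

The standard primal-dual pair for 'max c^T x s.t. A x <= b, x >= 0' is:
  Dual:  min b^T y  s.t.  A^T y >= c,  y >= 0.

So the dual LP is:
  minimize  4y1 + 10y2 + 3y3
  subject to:
    y1 + y3 >= 1
    y2 + y3 >= 1
    y1, y2, y3 >= 0

Solving the primal: x* = (3, 0).
  primal value c^T x* = 3.
Solving the dual: y* = (0, 0, 1).
  dual value b^T y* = 3.
Strong duality: c^T x* = b^T y*. Confirmed.

3


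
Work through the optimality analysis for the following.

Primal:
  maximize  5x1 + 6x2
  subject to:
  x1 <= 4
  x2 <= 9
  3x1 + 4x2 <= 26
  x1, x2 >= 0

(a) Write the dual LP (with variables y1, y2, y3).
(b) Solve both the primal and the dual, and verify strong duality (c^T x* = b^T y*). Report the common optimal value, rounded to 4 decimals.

The standard primal-dual pair for 'max c^T x s.t. A x <= b, x >= 0' is:
  Dual:  min b^T y  s.t.  A^T y >= c,  y >= 0.

So the dual LP is:
  minimize  4y1 + 9y2 + 26y3
  subject to:
    y1 + 3y3 >= 5
    y2 + 4y3 >= 6
    y1, y2, y3 >= 0

Solving the primal: x* = (4, 3.5).
  primal value c^T x* = 41.
Solving the dual: y* = (0.5, 0, 1.5).
  dual value b^T y* = 41.
Strong duality: c^T x* = b^T y*. Confirmed.

41


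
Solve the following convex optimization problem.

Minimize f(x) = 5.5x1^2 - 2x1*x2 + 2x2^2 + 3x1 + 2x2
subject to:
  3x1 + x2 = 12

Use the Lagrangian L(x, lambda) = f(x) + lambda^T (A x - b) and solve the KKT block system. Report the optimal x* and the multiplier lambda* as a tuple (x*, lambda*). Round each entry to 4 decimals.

Form the Lagrangian:
  L(x, lambda) = (1/2) x^T Q x + c^T x + lambda^T (A x - b)
Stationarity (grad_x L = 0): Q x + c + A^T lambda = 0.
Primal feasibility: A x = b.

This gives the KKT block system:
  [ Q   A^T ] [ x     ]   [-c ]
  [ A    0  ] [ lambda ] = [ b ]

Solving the linear system:
  x*      = (2.8983, 3.3051)
  lambda* = (-9.4237)
  f(x*)   = 64.1949

x* = (2.8983, 3.3051), lambda* = (-9.4237)


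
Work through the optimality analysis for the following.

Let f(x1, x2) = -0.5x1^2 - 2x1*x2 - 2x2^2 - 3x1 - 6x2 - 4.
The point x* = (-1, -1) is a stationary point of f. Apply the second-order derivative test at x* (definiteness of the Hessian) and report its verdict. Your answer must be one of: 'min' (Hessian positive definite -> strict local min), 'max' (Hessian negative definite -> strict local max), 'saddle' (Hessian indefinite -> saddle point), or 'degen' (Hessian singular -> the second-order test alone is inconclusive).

Compute the Hessian H = grad^2 f:
  H = [[-1, -2], [-2, -4]]
Verify stationarity: grad f(x*) = H x* + g = (0, 0).
Eigenvalues of H: -5, 0.
H has a zero eigenvalue (singular; negative semidefinite but not definite), so H is neither positive definite, negative definite, nor indefinite. The second-order test alone is inconclusive -> degen.
(Indeed, f is constant along the null direction of H through x*, so x* is not a strict local extremum.)

degen


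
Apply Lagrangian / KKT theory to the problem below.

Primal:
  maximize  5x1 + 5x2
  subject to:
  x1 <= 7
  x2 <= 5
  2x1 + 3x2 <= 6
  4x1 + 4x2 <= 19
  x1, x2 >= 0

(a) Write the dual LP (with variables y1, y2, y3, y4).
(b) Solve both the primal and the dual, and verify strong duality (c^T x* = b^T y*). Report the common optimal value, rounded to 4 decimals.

The standard primal-dual pair for 'max c^T x s.t. A x <= b, x >= 0' is:
  Dual:  min b^T y  s.t.  A^T y >= c,  y >= 0.

So the dual LP is:
  minimize  7y1 + 5y2 + 6y3 + 19y4
  subject to:
    y1 + 2y3 + 4y4 >= 5
    y2 + 3y3 + 4y4 >= 5
    y1, y2, y3, y4 >= 0

Solving the primal: x* = (3, 0).
  primal value c^T x* = 15.
Solving the dual: y* = (0, 0, 2.5, 0).
  dual value b^T y* = 15.
Strong duality: c^T x* = b^T y*. Confirmed.

15


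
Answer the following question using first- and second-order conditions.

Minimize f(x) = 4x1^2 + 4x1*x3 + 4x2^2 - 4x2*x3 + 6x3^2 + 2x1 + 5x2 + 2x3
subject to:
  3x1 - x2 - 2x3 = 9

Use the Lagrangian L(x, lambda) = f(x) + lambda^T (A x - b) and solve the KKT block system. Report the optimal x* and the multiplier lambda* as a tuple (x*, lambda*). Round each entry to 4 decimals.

Form the Lagrangian:
  L(x, lambda) = (1/2) x^T Q x + c^T x + lambda^T (A x - b)
Stationarity (grad_x L = 0): Q x + c + A^T lambda = 0.
Primal feasibility: A x = b.

This gives the KKT block system:
  [ Q   A^T ] [ x     ]   [-c ]
  [ A    0  ] [ lambda ] = [ b ]

Solving the linear system:
  x*      = (1.387, -1.6947, -1.5721)
  lambda* = (-2.2692)
  f(x*)   = 5.7897

x* = (1.387, -1.6947, -1.5721), lambda* = (-2.2692)


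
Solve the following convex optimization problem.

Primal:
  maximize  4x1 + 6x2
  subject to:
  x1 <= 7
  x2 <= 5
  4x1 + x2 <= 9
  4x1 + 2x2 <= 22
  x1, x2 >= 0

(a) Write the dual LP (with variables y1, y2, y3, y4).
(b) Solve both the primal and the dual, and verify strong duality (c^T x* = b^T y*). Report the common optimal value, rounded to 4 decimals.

The standard primal-dual pair for 'max c^T x s.t. A x <= b, x >= 0' is:
  Dual:  min b^T y  s.t.  A^T y >= c,  y >= 0.

So the dual LP is:
  minimize  7y1 + 5y2 + 9y3 + 22y4
  subject to:
    y1 + 4y3 + 4y4 >= 4
    y2 + y3 + 2y4 >= 6
    y1, y2, y3, y4 >= 0

Solving the primal: x* = (1, 5).
  primal value c^T x* = 34.
Solving the dual: y* = (0, 5, 1, 0).
  dual value b^T y* = 34.
Strong duality: c^T x* = b^T y*. Confirmed.

34


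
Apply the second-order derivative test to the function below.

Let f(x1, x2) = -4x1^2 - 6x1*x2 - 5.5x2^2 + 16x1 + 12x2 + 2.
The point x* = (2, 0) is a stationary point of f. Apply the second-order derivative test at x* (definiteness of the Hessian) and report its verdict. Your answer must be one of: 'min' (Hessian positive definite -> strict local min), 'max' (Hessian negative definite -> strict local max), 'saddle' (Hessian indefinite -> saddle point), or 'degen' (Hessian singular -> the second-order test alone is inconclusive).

Compute the Hessian H = grad^2 f:
  H = [[-8, -6], [-6, -11]]
Verify stationarity: grad f(x*) = H x* + g = (0, 0).
Eigenvalues of H: -15.6847, -3.3153.
Both eigenvalues < 0, so H is negative definite -> x* is a strict local max.

max


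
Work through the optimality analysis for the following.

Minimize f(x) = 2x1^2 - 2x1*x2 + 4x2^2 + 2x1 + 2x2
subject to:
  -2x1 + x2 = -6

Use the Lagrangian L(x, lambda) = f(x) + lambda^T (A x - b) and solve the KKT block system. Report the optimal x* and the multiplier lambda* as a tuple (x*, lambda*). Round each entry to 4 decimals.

Form the Lagrangian:
  L(x, lambda) = (1/2) x^T Q x + c^T x + lambda^T (A x - b)
Stationarity (grad_x L = 0): Q x + c + A^T lambda = 0.
Primal feasibility: A x = b.

This gives the KKT block system:
  [ Q   A^T ] [ x     ]   [-c ]
  [ A    0  ] [ lambda ] = [ b ]

Solving the linear system:
  x*      = (2.7857, -0.4286)
  lambda* = (7)
  f(x*)   = 23.3571

x* = (2.7857, -0.4286), lambda* = (7)


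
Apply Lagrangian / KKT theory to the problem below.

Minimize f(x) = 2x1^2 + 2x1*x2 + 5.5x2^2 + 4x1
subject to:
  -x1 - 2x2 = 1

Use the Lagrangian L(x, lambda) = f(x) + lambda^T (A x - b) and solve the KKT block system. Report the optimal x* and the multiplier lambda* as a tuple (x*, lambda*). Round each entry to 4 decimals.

Form the Lagrangian:
  L(x, lambda) = (1/2) x^T Q x + c^T x + lambda^T (A x - b)
Stationarity (grad_x L = 0): Q x + c + A^T lambda = 0.
Primal feasibility: A x = b.

This gives the KKT block system:
  [ Q   A^T ] [ x     ]   [-c ]
  [ A    0  ] [ lambda ] = [ b ]

Solving the linear system:
  x*      = (-1.2105, 0.1053)
  lambda* = (-0.6316)
  f(x*)   = -2.1053

x* = (-1.2105, 0.1053), lambda* = (-0.6316)


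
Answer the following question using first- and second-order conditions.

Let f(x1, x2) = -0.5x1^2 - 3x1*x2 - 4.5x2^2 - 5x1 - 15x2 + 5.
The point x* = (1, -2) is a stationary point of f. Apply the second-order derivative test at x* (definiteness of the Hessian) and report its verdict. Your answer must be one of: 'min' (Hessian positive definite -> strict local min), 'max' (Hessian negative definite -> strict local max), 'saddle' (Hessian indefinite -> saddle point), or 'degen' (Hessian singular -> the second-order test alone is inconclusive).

Compute the Hessian H = grad^2 f:
  H = [[-1, -3], [-3, -9]]
Verify stationarity: grad f(x*) = H x* + g = (0, 0).
Eigenvalues of H: -10, 0.
H has a zero eigenvalue (singular; negative semidefinite but not definite), so H is neither positive definite, negative definite, nor indefinite. The second-order test alone is inconclusive -> degen.
(Indeed, f is constant along the null direction of H through x*, so x* is not a strict local extremum.)

degen


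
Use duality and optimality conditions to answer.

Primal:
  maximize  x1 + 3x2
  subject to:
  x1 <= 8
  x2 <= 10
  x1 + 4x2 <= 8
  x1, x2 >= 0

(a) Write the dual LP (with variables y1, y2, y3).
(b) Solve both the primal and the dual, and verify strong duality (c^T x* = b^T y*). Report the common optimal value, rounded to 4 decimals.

The standard primal-dual pair for 'max c^T x s.t. A x <= b, x >= 0' is:
  Dual:  min b^T y  s.t.  A^T y >= c,  y >= 0.

So the dual LP is:
  minimize  8y1 + 10y2 + 8y3
  subject to:
    y1 + y3 >= 1
    y2 + 4y3 >= 3
    y1, y2, y3 >= 0

Solving the primal: x* = (8, 0).
  primal value c^T x* = 8.
Solving the dual: y* = (0.25, 0, 0.75).
  dual value b^T y* = 8.
Strong duality: c^T x* = b^T y*. Confirmed.

8


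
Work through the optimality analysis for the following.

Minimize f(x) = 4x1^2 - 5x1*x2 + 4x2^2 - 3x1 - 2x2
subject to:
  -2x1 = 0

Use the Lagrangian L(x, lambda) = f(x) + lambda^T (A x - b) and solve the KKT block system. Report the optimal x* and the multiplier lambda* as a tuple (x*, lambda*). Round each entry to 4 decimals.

Form the Lagrangian:
  L(x, lambda) = (1/2) x^T Q x + c^T x + lambda^T (A x - b)
Stationarity (grad_x L = 0): Q x + c + A^T lambda = 0.
Primal feasibility: A x = b.

This gives the KKT block system:
  [ Q   A^T ] [ x     ]   [-c ]
  [ A    0  ] [ lambda ] = [ b ]

Solving the linear system:
  x*      = (0, 0.25)
  lambda* = (-2.125)
  f(x*)   = -0.25

x* = (0, 0.25), lambda* = (-2.125)


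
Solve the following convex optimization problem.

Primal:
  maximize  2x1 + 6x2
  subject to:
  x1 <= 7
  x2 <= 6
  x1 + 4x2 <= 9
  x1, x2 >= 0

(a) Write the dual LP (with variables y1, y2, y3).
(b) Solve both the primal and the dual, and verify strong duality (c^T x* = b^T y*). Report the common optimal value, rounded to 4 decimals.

The standard primal-dual pair for 'max c^T x s.t. A x <= b, x >= 0' is:
  Dual:  min b^T y  s.t.  A^T y >= c,  y >= 0.

So the dual LP is:
  minimize  7y1 + 6y2 + 9y3
  subject to:
    y1 + y3 >= 2
    y2 + 4y3 >= 6
    y1, y2, y3 >= 0

Solving the primal: x* = (7, 0.5).
  primal value c^T x* = 17.
Solving the dual: y* = (0.5, 0, 1.5).
  dual value b^T y* = 17.
Strong duality: c^T x* = b^T y*. Confirmed.

17


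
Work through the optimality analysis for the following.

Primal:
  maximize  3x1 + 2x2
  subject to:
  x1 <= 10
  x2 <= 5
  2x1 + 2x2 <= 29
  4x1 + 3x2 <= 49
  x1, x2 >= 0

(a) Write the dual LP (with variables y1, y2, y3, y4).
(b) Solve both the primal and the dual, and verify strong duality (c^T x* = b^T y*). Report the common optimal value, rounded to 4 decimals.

The standard primal-dual pair for 'max c^T x s.t. A x <= b, x >= 0' is:
  Dual:  min b^T y  s.t.  A^T y >= c,  y >= 0.

So the dual LP is:
  minimize  10y1 + 5y2 + 29y3 + 49y4
  subject to:
    y1 + 2y3 + 4y4 >= 3
    y2 + 2y3 + 3y4 >= 2
    y1, y2, y3, y4 >= 0

Solving the primal: x* = (10, 3).
  primal value c^T x* = 36.
Solving the dual: y* = (0.3333, 0, 0, 0.6667).
  dual value b^T y* = 36.
Strong duality: c^T x* = b^T y*. Confirmed.

36


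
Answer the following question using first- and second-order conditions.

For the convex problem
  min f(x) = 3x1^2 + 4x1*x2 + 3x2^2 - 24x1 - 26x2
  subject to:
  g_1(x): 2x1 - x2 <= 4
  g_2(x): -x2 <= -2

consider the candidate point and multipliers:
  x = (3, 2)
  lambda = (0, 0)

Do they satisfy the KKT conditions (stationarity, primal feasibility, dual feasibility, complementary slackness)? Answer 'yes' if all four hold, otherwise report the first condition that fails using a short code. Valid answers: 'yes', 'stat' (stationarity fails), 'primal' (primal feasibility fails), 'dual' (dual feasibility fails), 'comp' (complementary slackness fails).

Gradient of f: grad f(x) = Q x + c = (2, -2)
Constraint values g_i(x) = a_i^T x - b_i:
  g_1((3, 2)) = 0
  g_2((3, 2)) = 0
Stationarity residual: grad f(x) + sum_i lambda_i a_i = (2, -2)
  -> stationarity FAILS
Primal feasibility (all g_i <= 0): OK
Dual feasibility (all lambda_i >= 0): OK
Complementary slackness (lambda_i * g_i(x) = 0 for all i): OK

Verdict: the first failing condition is stationarity -> stat.

stat


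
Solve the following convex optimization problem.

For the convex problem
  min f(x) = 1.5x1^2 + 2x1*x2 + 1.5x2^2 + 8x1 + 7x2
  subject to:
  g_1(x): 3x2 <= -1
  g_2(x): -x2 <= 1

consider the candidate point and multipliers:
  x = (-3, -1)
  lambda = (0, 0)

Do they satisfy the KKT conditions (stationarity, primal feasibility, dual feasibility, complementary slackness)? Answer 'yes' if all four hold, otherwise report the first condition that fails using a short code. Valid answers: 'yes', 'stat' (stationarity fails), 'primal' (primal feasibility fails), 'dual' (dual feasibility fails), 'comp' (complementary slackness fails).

Gradient of f: grad f(x) = Q x + c = (-3, -2)
Constraint values g_i(x) = a_i^T x - b_i:
  g_1((-3, -1)) = -2
  g_2((-3, -1)) = 0
Stationarity residual: grad f(x) + sum_i lambda_i a_i = (-3, -2)
  -> stationarity FAILS
Primal feasibility (all g_i <= 0): OK
Dual feasibility (all lambda_i >= 0): OK
Complementary slackness (lambda_i * g_i(x) = 0 for all i): OK

Verdict: the first failing condition is stationarity -> stat.

stat


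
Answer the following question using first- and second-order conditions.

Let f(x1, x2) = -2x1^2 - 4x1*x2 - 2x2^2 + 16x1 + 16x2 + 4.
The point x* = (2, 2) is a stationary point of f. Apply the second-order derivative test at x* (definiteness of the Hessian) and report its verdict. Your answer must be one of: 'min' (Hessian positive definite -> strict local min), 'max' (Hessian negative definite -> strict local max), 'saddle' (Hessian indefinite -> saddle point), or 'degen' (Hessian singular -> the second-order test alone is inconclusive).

Compute the Hessian H = grad^2 f:
  H = [[-4, -4], [-4, -4]]
Verify stationarity: grad f(x*) = H x* + g = (0, 0).
Eigenvalues of H: -8, 0.
H has a zero eigenvalue (singular; negative semidefinite but not definite), so H is neither positive definite, negative definite, nor indefinite. The second-order test alone is inconclusive -> degen.
(Indeed, f is constant along the null direction of H through x*, so x* is not a strict local extremum.)

degen


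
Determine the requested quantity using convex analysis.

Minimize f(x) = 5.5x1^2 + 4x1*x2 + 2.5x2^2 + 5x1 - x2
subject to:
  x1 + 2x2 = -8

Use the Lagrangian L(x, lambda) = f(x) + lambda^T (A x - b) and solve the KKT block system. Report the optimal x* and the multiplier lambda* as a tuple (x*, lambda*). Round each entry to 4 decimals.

Form the Lagrangian:
  L(x, lambda) = (1/2) x^T Q x + c^T x + lambda^T (A x - b)
Stationarity (grad_x L = 0): Q x + c + A^T lambda = 0.
Primal feasibility: A x = b.

This gives the KKT block system:
  [ Q   A^T ] [ x     ]   [-c ]
  [ A    0  ] [ lambda ] = [ b ]

Solving the linear system:
  x*      = (0.0606, -4.0303)
  lambda* = (10.4545)
  f(x*)   = 43.9848

x* = (0.0606, -4.0303), lambda* = (10.4545)


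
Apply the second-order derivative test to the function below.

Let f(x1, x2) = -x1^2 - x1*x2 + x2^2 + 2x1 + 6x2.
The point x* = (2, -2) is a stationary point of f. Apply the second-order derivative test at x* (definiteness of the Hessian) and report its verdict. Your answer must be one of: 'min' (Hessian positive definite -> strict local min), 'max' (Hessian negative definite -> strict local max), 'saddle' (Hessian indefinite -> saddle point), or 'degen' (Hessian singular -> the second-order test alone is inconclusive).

Compute the Hessian H = grad^2 f:
  H = [[-2, -1], [-1, 2]]
Verify stationarity: grad f(x*) = H x* + g = (0, 0).
Eigenvalues of H: -2.2361, 2.2361.
Eigenvalues have mixed signs, so H is indefinite -> x* is a saddle point.

saddle


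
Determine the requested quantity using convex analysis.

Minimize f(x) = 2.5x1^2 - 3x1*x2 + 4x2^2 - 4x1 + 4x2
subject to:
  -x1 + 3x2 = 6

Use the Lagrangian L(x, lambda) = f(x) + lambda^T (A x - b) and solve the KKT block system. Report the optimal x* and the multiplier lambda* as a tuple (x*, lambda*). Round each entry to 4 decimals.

Form the Lagrangian:
  L(x, lambda) = (1/2) x^T Q x + c^T x + lambda^T (A x - b)
Stationarity (grad_x L = 0): Q x + c + A^T lambda = 0.
Primal feasibility: A x = b.

This gives the KKT block system:
  [ Q   A^T ] [ x     ]   [-c ]
  [ A    0  ] [ lambda ] = [ b ]

Solving the linear system:
  x*      = (0.8571, 2.2857)
  lambda* = (-6.5714)
  f(x*)   = 22.5714

x* = (0.8571, 2.2857), lambda* = (-6.5714)


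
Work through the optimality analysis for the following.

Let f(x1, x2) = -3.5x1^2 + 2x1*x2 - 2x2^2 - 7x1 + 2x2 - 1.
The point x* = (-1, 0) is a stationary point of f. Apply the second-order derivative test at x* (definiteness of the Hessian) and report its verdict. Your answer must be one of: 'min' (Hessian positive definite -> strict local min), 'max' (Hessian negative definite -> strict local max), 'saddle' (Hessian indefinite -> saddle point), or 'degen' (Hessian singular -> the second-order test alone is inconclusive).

Compute the Hessian H = grad^2 f:
  H = [[-7, 2], [2, -4]]
Verify stationarity: grad f(x*) = H x* + g = (0, 0).
Eigenvalues of H: -8, -3.
Both eigenvalues < 0, so H is negative definite -> x* is a strict local max.

max


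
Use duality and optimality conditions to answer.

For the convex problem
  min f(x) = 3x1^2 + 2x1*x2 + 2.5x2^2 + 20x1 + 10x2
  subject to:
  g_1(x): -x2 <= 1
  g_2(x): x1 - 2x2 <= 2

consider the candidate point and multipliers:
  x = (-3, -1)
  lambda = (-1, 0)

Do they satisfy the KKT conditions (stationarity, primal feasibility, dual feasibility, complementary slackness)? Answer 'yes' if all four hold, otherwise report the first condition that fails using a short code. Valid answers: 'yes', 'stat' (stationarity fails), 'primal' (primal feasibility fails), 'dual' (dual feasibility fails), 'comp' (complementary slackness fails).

Gradient of f: grad f(x) = Q x + c = (0, -1)
Constraint values g_i(x) = a_i^T x - b_i:
  g_1((-3, -1)) = 0
  g_2((-3, -1)) = -3
Stationarity residual: grad f(x) + sum_i lambda_i a_i = (0, 0)
  -> stationarity OK
Primal feasibility (all g_i <= 0): OK
Dual feasibility (all lambda_i >= 0): FAILS
Complementary slackness (lambda_i * g_i(x) = 0 for all i): OK

Verdict: the first failing condition is dual_feasibility -> dual.

dual


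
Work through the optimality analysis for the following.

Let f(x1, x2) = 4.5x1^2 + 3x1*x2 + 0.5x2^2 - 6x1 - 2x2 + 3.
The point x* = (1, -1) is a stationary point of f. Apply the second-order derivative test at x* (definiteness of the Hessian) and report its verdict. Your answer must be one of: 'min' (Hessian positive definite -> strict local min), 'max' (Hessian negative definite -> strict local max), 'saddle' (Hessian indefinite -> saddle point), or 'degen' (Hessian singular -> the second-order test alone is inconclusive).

Compute the Hessian H = grad^2 f:
  H = [[9, 3], [3, 1]]
Verify stationarity: grad f(x*) = H x* + g = (0, 0).
Eigenvalues of H: 0, 10.
H has a zero eigenvalue (singular; positive semidefinite but not definite), so H is neither positive definite, negative definite, nor indefinite. The second-order test alone is inconclusive -> degen.
(Indeed, f is constant along the null direction of H through x*, so x* is not a strict local extremum.)

degen


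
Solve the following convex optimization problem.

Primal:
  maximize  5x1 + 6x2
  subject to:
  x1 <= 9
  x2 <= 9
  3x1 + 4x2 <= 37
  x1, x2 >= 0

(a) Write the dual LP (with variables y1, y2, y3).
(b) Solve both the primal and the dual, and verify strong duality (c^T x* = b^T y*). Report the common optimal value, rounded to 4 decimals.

The standard primal-dual pair for 'max c^T x s.t. A x <= b, x >= 0' is:
  Dual:  min b^T y  s.t.  A^T y >= c,  y >= 0.

So the dual LP is:
  minimize  9y1 + 9y2 + 37y3
  subject to:
    y1 + 3y3 >= 5
    y2 + 4y3 >= 6
    y1, y2, y3 >= 0

Solving the primal: x* = (9, 2.5).
  primal value c^T x* = 60.
Solving the dual: y* = (0.5, 0, 1.5).
  dual value b^T y* = 60.
Strong duality: c^T x* = b^T y*. Confirmed.

60


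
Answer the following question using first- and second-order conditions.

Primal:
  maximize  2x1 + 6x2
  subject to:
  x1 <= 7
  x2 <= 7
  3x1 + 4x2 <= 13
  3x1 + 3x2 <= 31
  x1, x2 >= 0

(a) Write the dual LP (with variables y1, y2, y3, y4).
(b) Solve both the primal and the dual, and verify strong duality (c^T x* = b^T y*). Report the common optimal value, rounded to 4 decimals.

The standard primal-dual pair for 'max c^T x s.t. A x <= b, x >= 0' is:
  Dual:  min b^T y  s.t.  A^T y >= c,  y >= 0.

So the dual LP is:
  minimize  7y1 + 7y2 + 13y3 + 31y4
  subject to:
    y1 + 3y3 + 3y4 >= 2
    y2 + 4y3 + 3y4 >= 6
    y1, y2, y3, y4 >= 0

Solving the primal: x* = (0, 3.25).
  primal value c^T x* = 19.5.
Solving the dual: y* = (0, 0, 1.5, 0).
  dual value b^T y* = 19.5.
Strong duality: c^T x* = b^T y*. Confirmed.

19.5


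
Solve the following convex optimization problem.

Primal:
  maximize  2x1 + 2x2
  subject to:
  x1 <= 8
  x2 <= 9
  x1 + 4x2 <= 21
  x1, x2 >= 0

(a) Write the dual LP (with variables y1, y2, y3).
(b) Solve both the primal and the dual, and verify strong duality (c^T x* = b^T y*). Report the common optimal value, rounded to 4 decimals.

The standard primal-dual pair for 'max c^T x s.t. A x <= b, x >= 0' is:
  Dual:  min b^T y  s.t.  A^T y >= c,  y >= 0.

So the dual LP is:
  minimize  8y1 + 9y2 + 21y3
  subject to:
    y1 + y3 >= 2
    y2 + 4y3 >= 2
    y1, y2, y3 >= 0

Solving the primal: x* = (8, 3.25).
  primal value c^T x* = 22.5.
Solving the dual: y* = (1.5, 0, 0.5).
  dual value b^T y* = 22.5.
Strong duality: c^T x* = b^T y*. Confirmed.

22.5


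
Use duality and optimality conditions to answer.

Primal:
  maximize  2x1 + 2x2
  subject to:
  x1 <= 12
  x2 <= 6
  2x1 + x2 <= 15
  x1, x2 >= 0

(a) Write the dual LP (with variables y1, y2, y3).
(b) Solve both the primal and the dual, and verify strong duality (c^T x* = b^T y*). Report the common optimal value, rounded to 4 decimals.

The standard primal-dual pair for 'max c^T x s.t. A x <= b, x >= 0' is:
  Dual:  min b^T y  s.t.  A^T y >= c,  y >= 0.

So the dual LP is:
  minimize  12y1 + 6y2 + 15y3
  subject to:
    y1 + 2y3 >= 2
    y2 + y3 >= 2
    y1, y2, y3 >= 0

Solving the primal: x* = (4.5, 6).
  primal value c^T x* = 21.
Solving the dual: y* = (0, 1, 1).
  dual value b^T y* = 21.
Strong duality: c^T x* = b^T y*. Confirmed.

21


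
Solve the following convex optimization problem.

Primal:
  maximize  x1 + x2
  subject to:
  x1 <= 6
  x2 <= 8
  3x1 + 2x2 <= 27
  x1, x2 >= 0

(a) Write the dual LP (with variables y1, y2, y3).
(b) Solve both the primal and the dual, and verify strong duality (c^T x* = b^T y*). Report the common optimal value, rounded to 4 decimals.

The standard primal-dual pair for 'max c^T x s.t. A x <= b, x >= 0' is:
  Dual:  min b^T y  s.t.  A^T y >= c,  y >= 0.

So the dual LP is:
  minimize  6y1 + 8y2 + 27y3
  subject to:
    y1 + 3y3 >= 1
    y2 + 2y3 >= 1
    y1, y2, y3 >= 0

Solving the primal: x* = (3.6667, 8).
  primal value c^T x* = 11.6667.
Solving the dual: y* = (0, 0.3333, 0.3333).
  dual value b^T y* = 11.6667.
Strong duality: c^T x* = b^T y*. Confirmed.

11.6667


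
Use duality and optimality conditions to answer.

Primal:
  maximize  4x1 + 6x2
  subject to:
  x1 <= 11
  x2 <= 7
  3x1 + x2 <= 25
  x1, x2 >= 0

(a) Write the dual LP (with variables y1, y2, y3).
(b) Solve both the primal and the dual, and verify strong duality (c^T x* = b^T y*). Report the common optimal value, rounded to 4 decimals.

The standard primal-dual pair for 'max c^T x s.t. A x <= b, x >= 0' is:
  Dual:  min b^T y  s.t.  A^T y >= c,  y >= 0.

So the dual LP is:
  minimize  11y1 + 7y2 + 25y3
  subject to:
    y1 + 3y3 >= 4
    y2 + y3 >= 6
    y1, y2, y3 >= 0

Solving the primal: x* = (6, 7).
  primal value c^T x* = 66.
Solving the dual: y* = (0, 4.6667, 1.3333).
  dual value b^T y* = 66.
Strong duality: c^T x* = b^T y*. Confirmed.

66


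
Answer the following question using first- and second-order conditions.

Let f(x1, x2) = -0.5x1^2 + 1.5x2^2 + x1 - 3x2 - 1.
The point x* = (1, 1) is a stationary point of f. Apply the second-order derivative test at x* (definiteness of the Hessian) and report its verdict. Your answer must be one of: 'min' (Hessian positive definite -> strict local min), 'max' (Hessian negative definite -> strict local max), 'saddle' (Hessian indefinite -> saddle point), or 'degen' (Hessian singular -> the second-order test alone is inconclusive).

Compute the Hessian H = grad^2 f:
  H = [[-1, 0], [0, 3]]
Verify stationarity: grad f(x*) = H x* + g = (0, 0).
Eigenvalues of H: -1, 3.
Eigenvalues have mixed signs, so H is indefinite -> x* is a saddle point.

saddle


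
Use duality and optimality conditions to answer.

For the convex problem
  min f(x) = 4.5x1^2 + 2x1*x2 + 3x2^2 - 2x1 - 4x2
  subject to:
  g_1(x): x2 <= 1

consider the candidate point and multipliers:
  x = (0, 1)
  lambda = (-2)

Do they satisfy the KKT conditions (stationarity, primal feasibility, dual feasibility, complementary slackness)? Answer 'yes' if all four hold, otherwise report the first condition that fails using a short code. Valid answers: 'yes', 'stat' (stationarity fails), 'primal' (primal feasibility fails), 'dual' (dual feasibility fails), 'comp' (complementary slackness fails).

Gradient of f: grad f(x) = Q x + c = (0, 2)
Constraint values g_i(x) = a_i^T x - b_i:
  g_1((0, 1)) = 0
Stationarity residual: grad f(x) + sum_i lambda_i a_i = (0, 0)
  -> stationarity OK
Primal feasibility (all g_i <= 0): OK
Dual feasibility (all lambda_i >= 0): FAILS
Complementary slackness (lambda_i * g_i(x) = 0 for all i): OK

Verdict: the first failing condition is dual_feasibility -> dual.

dual


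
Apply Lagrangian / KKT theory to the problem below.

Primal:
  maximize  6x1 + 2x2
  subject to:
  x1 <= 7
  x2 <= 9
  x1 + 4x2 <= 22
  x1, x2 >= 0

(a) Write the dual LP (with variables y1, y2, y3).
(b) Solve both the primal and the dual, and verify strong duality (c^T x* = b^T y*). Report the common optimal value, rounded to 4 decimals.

The standard primal-dual pair for 'max c^T x s.t. A x <= b, x >= 0' is:
  Dual:  min b^T y  s.t.  A^T y >= c,  y >= 0.

So the dual LP is:
  minimize  7y1 + 9y2 + 22y3
  subject to:
    y1 + y3 >= 6
    y2 + 4y3 >= 2
    y1, y2, y3 >= 0

Solving the primal: x* = (7, 3.75).
  primal value c^T x* = 49.5.
Solving the dual: y* = (5.5, 0, 0.5).
  dual value b^T y* = 49.5.
Strong duality: c^T x* = b^T y*. Confirmed.

49.5


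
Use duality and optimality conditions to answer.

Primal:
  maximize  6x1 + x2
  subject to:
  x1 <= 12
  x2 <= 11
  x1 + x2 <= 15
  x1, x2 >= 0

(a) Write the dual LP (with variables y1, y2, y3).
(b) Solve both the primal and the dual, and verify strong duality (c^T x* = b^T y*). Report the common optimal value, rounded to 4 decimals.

The standard primal-dual pair for 'max c^T x s.t. A x <= b, x >= 0' is:
  Dual:  min b^T y  s.t.  A^T y >= c,  y >= 0.

So the dual LP is:
  minimize  12y1 + 11y2 + 15y3
  subject to:
    y1 + y3 >= 6
    y2 + y3 >= 1
    y1, y2, y3 >= 0

Solving the primal: x* = (12, 3).
  primal value c^T x* = 75.
Solving the dual: y* = (5, 0, 1).
  dual value b^T y* = 75.
Strong duality: c^T x* = b^T y*. Confirmed.

75


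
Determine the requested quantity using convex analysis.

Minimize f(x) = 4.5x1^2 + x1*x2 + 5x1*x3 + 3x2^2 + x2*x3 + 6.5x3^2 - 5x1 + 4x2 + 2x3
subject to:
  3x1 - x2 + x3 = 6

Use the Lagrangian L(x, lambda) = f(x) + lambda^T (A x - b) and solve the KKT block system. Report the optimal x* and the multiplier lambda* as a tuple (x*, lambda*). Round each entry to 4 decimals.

Form the Lagrangian:
  L(x, lambda) = (1/2) x^T Q x + c^T x + lambda^T (A x - b)
Stationarity (grad_x L = 0): Q x + c + A^T lambda = 0.
Primal feasibility: A x = b.

This gives the KKT block system:
  [ Q   A^T ] [ x     ]   [-c ]
  [ A    0  ] [ lambda ] = [ b ]

Solving the linear system:
  x*      = (1.7708, -1.25, -0.5625)
  lambda* = (-2.2917)
  f(x*)   = -0.6146

x* = (1.7708, -1.25, -0.5625), lambda* = (-2.2917)


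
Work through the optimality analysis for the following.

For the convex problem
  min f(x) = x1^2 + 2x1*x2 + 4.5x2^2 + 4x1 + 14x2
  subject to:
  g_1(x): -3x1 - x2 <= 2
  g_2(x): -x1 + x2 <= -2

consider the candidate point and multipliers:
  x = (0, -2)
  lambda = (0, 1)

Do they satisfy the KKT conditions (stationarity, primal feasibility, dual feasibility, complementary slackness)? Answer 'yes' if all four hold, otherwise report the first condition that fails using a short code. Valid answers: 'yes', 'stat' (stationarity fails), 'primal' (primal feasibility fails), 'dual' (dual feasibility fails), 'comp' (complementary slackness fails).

Gradient of f: grad f(x) = Q x + c = (0, -4)
Constraint values g_i(x) = a_i^T x - b_i:
  g_1((0, -2)) = 0
  g_2((0, -2)) = 0
Stationarity residual: grad f(x) + sum_i lambda_i a_i = (-1, -3)
  -> stationarity FAILS
Primal feasibility (all g_i <= 0): OK
Dual feasibility (all lambda_i >= 0): OK
Complementary slackness (lambda_i * g_i(x) = 0 for all i): OK

Verdict: the first failing condition is stationarity -> stat.

stat


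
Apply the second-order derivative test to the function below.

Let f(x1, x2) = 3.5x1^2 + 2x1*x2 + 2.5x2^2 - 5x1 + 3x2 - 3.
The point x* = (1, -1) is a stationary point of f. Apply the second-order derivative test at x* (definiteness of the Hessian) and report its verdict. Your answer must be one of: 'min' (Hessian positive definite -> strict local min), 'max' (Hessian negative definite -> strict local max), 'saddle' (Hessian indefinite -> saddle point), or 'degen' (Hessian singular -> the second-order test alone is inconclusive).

Compute the Hessian H = grad^2 f:
  H = [[7, 2], [2, 5]]
Verify stationarity: grad f(x*) = H x* + g = (0, 0).
Eigenvalues of H: 3.7639, 8.2361.
Both eigenvalues > 0, so H is positive definite -> x* is a strict local min.

min


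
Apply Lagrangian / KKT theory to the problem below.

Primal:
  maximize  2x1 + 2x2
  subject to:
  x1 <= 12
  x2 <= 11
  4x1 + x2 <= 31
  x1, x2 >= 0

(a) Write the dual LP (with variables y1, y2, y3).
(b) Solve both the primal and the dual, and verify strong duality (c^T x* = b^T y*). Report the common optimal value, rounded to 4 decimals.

The standard primal-dual pair for 'max c^T x s.t. A x <= b, x >= 0' is:
  Dual:  min b^T y  s.t.  A^T y >= c,  y >= 0.

So the dual LP is:
  minimize  12y1 + 11y2 + 31y3
  subject to:
    y1 + 4y3 >= 2
    y2 + y3 >= 2
    y1, y2, y3 >= 0

Solving the primal: x* = (5, 11).
  primal value c^T x* = 32.
Solving the dual: y* = (0, 1.5, 0.5).
  dual value b^T y* = 32.
Strong duality: c^T x* = b^T y*. Confirmed.

32


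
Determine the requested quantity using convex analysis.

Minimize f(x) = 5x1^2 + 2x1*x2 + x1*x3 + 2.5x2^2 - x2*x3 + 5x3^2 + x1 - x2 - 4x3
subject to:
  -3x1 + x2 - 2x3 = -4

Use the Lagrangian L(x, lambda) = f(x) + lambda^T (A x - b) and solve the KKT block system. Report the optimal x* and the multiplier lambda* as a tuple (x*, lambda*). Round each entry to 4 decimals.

Form the Lagrangian:
  L(x, lambda) = (1/2) x^T Q x + c^T x + lambda^T (A x - b)
Stationarity (grad_x L = 0): Q x + c + A^T lambda = 0.
Primal feasibility: A x = b.

This gives the KKT block system:
  [ Q   A^T ] [ x     ]   [-c ]
  [ A    0  ] [ lambda ] = [ b ]

Solving the linear system:
  x*      = (0.663, -0.4123, 0.7994)
  lambda* = (2.5348)
  f(x*)   = 4.0084

x* = (0.663, -0.4123, 0.7994), lambda* = (2.5348)


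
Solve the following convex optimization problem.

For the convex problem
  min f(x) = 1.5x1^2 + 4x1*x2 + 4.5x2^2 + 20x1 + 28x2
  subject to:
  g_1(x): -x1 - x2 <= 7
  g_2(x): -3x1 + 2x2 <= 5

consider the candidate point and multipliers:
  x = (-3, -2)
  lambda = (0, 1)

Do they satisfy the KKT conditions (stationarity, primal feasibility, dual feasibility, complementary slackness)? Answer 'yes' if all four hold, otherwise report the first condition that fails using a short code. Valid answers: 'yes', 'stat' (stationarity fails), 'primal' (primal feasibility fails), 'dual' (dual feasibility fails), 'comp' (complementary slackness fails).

Gradient of f: grad f(x) = Q x + c = (3, -2)
Constraint values g_i(x) = a_i^T x - b_i:
  g_1((-3, -2)) = -2
  g_2((-3, -2)) = 0
Stationarity residual: grad f(x) + sum_i lambda_i a_i = (0, 0)
  -> stationarity OK
Primal feasibility (all g_i <= 0): OK
Dual feasibility (all lambda_i >= 0): OK
Complementary slackness (lambda_i * g_i(x) = 0 for all i): OK

Verdict: yes, KKT holds.

yes
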